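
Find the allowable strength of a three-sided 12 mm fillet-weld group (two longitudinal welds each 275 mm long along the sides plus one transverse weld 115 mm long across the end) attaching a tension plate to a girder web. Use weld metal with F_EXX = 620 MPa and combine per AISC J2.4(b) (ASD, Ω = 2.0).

R_n/Ω ≈ 1050 kN

t_e = 0.707 × 12 = 8.484 mm.
R_nwl = 0.6 × 620 × 8.484 × 550 × 10⁻³ = 1736 kN (longitudinal, 2 welds).
R_nwt = 0.6 × 620 × 8.484 × 115 × 10⁻³ = 362.9 kN (transverse, base value).
(i) R_nwl + R_nwt = 2099 kN; (ii) 0.85 R_nwl + 1.5 R_nwt = 2020 kN.
R_n = max = 2099 kN [governs: (i)]; R_n/Ω = 1049 kN.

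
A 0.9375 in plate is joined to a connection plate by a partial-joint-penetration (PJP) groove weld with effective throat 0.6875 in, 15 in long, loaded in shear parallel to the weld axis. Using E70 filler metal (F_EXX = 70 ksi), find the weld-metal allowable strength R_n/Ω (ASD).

R_n/Ω ≈ 217 kip

Effective throat (given) t_e = 0.6875 in.
A_we = 0.6875 × 15 = 10.31 in².
F_nw = 0.6 F_EXX = 42 ksi.
R_n/Ω = (42 × 10.31) / 2.0 = 216.6 kip.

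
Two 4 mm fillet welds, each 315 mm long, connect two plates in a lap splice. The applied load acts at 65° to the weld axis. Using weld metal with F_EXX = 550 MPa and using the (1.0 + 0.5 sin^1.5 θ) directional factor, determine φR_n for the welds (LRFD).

t_e = 0.707 × 4 = 2.828 mm; A_we = 2.828 × 630 = 1782 mm².
Directional factor: 1.0 + 0.5 sin^1.5(65°) = 1.431.
F_nw = 0.6 × 550 × 1.431 = 472.4 MPa.
φR_n = 0.75 × 472.4 × 1782 × 10⁻³ = 631.2 kN.

φR_n ≈ 631 kN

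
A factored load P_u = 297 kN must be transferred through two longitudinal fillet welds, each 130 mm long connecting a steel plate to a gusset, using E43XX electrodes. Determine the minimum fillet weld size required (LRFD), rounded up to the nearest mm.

w = 9 mm

E43XX → F_EXX = 430 MPa.
Total weld length L = 260 mm.
Required throat t_e = P_u / (φ × 0.6 F_EXX × L) = 297 / (0.75 × 0.6 × 430 × 260 × 10⁻³) = 5.903 mm.
Required leg w = t_e / 0.707 = 8.35 mm → use 9 mm.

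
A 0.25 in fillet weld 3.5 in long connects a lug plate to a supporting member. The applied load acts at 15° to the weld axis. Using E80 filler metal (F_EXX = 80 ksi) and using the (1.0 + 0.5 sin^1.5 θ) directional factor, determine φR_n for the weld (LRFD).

t_e = 0.707 × 0.25 = 0.1767 in; A_we = 0.1767 × 3.5 = 0.6186 in².
Directional factor: 1.0 + 0.5 sin^1.5(15°) = 1.066.
F_nw = 0.6 × 80 × 1.066 = 51.16 ksi.
φR_n = 0.75 × 51.16 × 0.6186 = 23.74 kip.

φR_n ≈ 23.7 kip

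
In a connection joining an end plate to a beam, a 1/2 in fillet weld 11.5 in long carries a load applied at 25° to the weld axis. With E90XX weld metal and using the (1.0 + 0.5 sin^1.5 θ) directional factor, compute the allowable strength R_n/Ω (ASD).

E90XX → F_EXX = 90 ksi.
t_e = 0.707 × 0.5 = 0.3535 in; A_we = 0.3535 × 11.5 = 4.065 in².
Directional factor: 1.0 + 0.5 sin^1.5(25°) = 1.137.
F_nw = 0.6 × 90 × 1.137 = 61.42 ksi.
R_n/Ω = (61.42 × 4.065) / 2.0 = 124.8 kip.

R_n/Ω ≈ 125 kip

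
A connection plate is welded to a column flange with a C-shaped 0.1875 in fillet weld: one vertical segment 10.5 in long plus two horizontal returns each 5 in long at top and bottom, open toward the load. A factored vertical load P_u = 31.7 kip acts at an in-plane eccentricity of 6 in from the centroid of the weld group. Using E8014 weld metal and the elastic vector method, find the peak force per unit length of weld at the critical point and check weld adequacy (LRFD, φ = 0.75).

f_max ≈ 4 kip/in; adequate

E80XX → F_EXX = 80 ksi.
Total weld length L_w = 20.5 in. Treat welds as unit-width lines.
Centroid: x̄ = 2×5×2.5 / 20.5 = 1.22 in from the vertical weld.
Polar moment about centroid: J = I_x + I_y = [10.5³/12 + 2×5×5.25²] + [10.5×1.22² + 2(5³/12 + 5×1.28²)] = 424.9 in³.
Direct shear f_v = P/L_w = 31.7 / 20.5 = 1.546 kip/in (vertical).
Torsion M = P·e = 31.7 × 6 = 190.2 kip·in.
Critical point at (x, y) = (3.78, 5.25) from centroid. f_tx = M·y/J = 2.35 kip/in; f_ty = M·x/J = 1.692 kip/in.
Resultant f_max = √[f_tx² + (f_v + f_ty)²] = √[2.35² + (1.546 + 1.692)²] = 4.001 kip/in.
Capacity per unit length: φr_n = 0.75 × 0.6 × 80 × (0.707 × 0.1875) = 4.772 kip/in.
4.001 ≤ 4.772 → adequate.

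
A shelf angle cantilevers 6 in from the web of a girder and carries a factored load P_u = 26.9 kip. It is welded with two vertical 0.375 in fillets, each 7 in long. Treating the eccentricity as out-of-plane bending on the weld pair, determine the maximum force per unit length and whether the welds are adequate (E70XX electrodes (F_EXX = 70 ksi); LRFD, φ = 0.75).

f_max ≈ 10.1 kip/in; NOT adequate

L_w = 2 × 7 = 14 in; section modulus (unit throat) S = 2 × L²/6 = 16.33 in².
Direct shear f_v = P/L_w = 26.9/14 = 1.921 kip/in.
Moment M = P × e = 26.9 × 6 = 161.4 kip·in; bending f_b = M/S = 9.882 kip/in.
f_max = √(f_v² + f_b²) = √(1.921² + 9.882²) = 10.07 kip/in.
φr_n = 0.75 × 0.6 × 70 × (0.707 × 0.375) = 8.351 kip/in → NOT adequate.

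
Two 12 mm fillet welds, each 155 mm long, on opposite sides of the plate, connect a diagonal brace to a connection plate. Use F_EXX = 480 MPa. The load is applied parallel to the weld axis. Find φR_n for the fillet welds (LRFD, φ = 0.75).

φR_n ≈ 568 kN

Effective throat t_e = 0.707 × 12 = 8.484 mm.
Total length L = 310 mm; A_we = 8.484 × 310 = 2630 mm².
F_nw = 0.6 F_EXX = 0.6 × 480 = 288 MPa.
φR_n = 0.75 × 288 × 2630 × 10⁻³ = 568.1 kN.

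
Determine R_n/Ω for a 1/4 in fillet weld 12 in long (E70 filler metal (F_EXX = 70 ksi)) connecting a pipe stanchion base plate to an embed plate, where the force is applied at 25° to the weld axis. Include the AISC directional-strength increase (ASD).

R_n/Ω ≈ 50.7 kips

t_e = 0.707 × 0.25 = 0.1767 in; A_we = 0.1767 × 12 = 2.121 in².
Directional factor: 1.0 + 0.5 sin^1.5(25°) = 1.137.
F_nw = 0.6 × 70 × 1.137 = 47.77 ksi.
R_n/Ω = (47.77 × 2.121) / 2.0 = 50.66 kips.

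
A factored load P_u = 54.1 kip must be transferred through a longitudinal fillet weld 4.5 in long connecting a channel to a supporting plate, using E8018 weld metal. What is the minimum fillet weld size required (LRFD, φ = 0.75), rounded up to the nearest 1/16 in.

E80XX → F_EXX = 80 ksi.
Total weld length L = 4.5 in.
Required throat t_e = P_u / (φ × 0.6 F_EXX × L) = 54.1 / (0.75 × 0.6 × 80 × 4.5) = 0.334 in.
Required leg w = t_e / 0.707 = 0.4723 in → use 1/2 in.

w = 1/2 in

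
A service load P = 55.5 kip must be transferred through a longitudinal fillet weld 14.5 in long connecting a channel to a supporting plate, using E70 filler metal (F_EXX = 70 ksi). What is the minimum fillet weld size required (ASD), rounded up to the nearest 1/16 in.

w = 5/16 in

Total weld length L = 14.5 in.
Required throat t_e = P × Ω / (0.6 F_EXX × L) = 55.5 × 2.0 / (0.6 × 70 × 14.5) = 0.1823 in.
Required leg w = t_e / 0.707 = 0.2578 in → use 5/16 in.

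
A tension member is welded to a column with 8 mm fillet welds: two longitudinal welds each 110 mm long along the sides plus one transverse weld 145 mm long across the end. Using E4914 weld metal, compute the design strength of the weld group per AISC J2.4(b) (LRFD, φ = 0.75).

E49XX → F_EXX = 490 MPa.
t_e = 0.707 × 8 = 5.656 mm.
R_nwl = 0.6 × 490 × 5.656 × 220 × 10⁻³ = 365.8 kN (longitudinal, 2 welds).
R_nwt = 0.6 × 490 × 5.656 × 145 × 10⁻³ = 241.1 kN (transverse, base value).
(i) R_nwl + R_nwt = 606.9 kN; (ii) 0.85 R_nwl + 1.5 R_nwt = 672.6 kN.
R_n = max = 672.6 kN [governs: (ii)]; φR_n = 504.5 kN.

φR_n ≈ 504 kN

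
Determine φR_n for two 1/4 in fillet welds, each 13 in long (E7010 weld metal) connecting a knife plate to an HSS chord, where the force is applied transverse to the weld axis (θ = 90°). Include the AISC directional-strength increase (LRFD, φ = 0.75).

E70XX → F_EXX = 70 ksi.
t_e = 0.707 × 0.25 = 0.1767 in; A_we = 0.1767 × 26 = 4.595 in².
Directional factor: 1.0 + 0.5 sin^1.5(90°) = 1.5.
F_nw = 0.6 × 70 × 1.5 = 63 ksi.
φR_n = 0.75 × 63 × 4.595 = 217.1 kips.

φR_n ≈ 217 kips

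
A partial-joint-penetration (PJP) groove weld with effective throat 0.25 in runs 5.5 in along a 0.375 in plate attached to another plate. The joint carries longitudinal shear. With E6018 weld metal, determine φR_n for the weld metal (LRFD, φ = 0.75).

E60XX → F_EXX = 60 ksi.
Effective throat (given) t_e = 0.25 in.
A_we = 0.25 × 5.5 = 1.375 in².
F_nw = 0.6 F_EXX = 36 ksi.
φR_n = 0.75 × 36 × 1.375 = 37.12 kip.

φR_n ≈ 37.1 kip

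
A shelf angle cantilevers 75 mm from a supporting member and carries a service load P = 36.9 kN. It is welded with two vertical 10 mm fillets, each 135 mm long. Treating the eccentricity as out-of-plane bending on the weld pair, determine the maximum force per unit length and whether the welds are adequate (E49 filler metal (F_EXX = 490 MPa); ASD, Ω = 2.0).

L_w = 2 × 135 = 270 mm; section modulus (unit throat) S = 2 × L²/6 = 6075 mm².
Direct shear f_v = P/L_w = 36.9×10³/270 = 136.7 N/mm.
Moment M = P × e = 36.9×10³ × 75 = 2767500 N·mm; bending f_b = M/S = 455.6 N/mm.
f_max = √(f_v² + f_b²) = √(136.7² + 455.6²) = 475.6 N/mm.
r_n/Ω = (1/2.0) × 0.6 × 490 × (0.707 × 10) = 1039 N/mm → adequate.

f_max ≈ 476 N/mm; adequate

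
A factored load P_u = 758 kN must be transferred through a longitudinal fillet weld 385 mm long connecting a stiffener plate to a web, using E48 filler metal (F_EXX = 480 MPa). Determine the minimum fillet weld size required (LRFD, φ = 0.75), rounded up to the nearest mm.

w = 13 mm

Total weld length L = 385 mm.
Required throat t_e = P_u / (φ × 0.6 F_EXX × L) = 758 / (0.75 × 0.6 × 480 × 385 × 10⁻³) = 9.115 mm.
Required leg w = t_e / 0.707 = 12.89 mm → use 13 mm.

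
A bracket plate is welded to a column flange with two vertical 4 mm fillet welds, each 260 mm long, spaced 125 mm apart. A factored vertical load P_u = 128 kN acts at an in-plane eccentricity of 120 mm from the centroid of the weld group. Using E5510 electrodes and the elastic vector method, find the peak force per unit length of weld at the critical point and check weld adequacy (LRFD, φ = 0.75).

E55XX → F_EXX = 550 MPa.
Total weld length L_w = 520 mm. Treat welds as unit-width lines.
Polar moment about centroid: J = 2[d³/12 + d(b/2)²] = 2[260³/12 + 260×62.5²] = 4961000 mm³.
Direct shear f_v = P/L_w = 128×10³ / 520 = 246.2 N/mm (vertical).
Torsion M = P·e = 128×10³ × 120 = 15360000 N·mm.
Critical point at (x, y) = (62.5, 130) from centroid. f_tx = M·y/J = 402.5 N/mm; f_ty = M·x/J = 193.5 N/mm.
Resultant f_max = √[f_tx² + (f_v + f_ty)²] = √[402.5² + (246.2 + 193.5)²] = 596.1 N/mm.
Capacity per unit length: φr_n = 0.75 × 0.6 × 550 × (0.707 × 4) = 699.9 N/mm.
596.1 ≤ 699.9 → adequate.

f_max ≈ 596 N/mm; adequate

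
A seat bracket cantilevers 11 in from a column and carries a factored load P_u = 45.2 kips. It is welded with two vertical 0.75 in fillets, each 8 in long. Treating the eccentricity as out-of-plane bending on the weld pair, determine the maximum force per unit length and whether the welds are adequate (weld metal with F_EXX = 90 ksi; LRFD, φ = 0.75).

f_max ≈ 23.5 kip/in; NOT adequate

L_w = 2 × 8 = 16 in; section modulus (unit throat) S = 2 × L²/6 = 21.33 in².
Direct shear f_v = P/L_w = 45.2/16 = 2.825 kip/in.
Moment M = P × e = 45.2 × 11 = 497.2 kip·in; bending f_b = M/S = 23.31 kip/in.
f_max = √(f_v² + f_b²) = √(2.825² + 23.31²) = 23.48 kip/in.
φr_n = 0.75 × 0.6 × 90 × (0.707 × 0.75) = 21.48 kip/in → NOT adequate.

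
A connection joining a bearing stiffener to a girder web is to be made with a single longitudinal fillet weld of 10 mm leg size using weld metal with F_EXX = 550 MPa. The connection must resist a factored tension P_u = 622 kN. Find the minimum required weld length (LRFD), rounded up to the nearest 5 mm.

Throat t_e = 0.707 × 10 = 7.07 mm.
φr_n = 0.75 × 0.6 × 550 × 7.07 × 10⁻³ = 1.75 kN/mm.
L_req = P_u / φr_n = 622 / 1.75 = 355.5 mm total.
Round up → use L = 360 mm.

L = 360 mm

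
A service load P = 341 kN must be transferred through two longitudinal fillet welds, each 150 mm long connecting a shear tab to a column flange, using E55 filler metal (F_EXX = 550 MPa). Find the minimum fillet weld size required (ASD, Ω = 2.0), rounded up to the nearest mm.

w = 10 mm

Total weld length L = 300 mm.
Required throat t_e = P × Ω / (0.6 F_EXX × L) = 341 × 2.0 / (0.6 × 550 × 300 × 10⁻³) = 6.889 mm.
Required leg w = t_e / 0.707 = 9.744 mm → use 10 mm.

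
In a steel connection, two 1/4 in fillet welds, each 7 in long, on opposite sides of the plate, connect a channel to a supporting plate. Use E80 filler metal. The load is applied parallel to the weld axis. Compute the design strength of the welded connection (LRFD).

φR_n ≈ 89.1 kip

E80XX → F_EXX = 80 ksi.
Effective throat t_e = 0.707 × 0.25 = 0.1767 in.
Total length L = 14 in; A_we = 0.1767 × 14 = 2.474 in².
F_nw = 0.6 F_EXX = 0.6 × 80 = 48 ksi.
φR_n = 0.75 × 48 × 2.474 = 89.08 kip.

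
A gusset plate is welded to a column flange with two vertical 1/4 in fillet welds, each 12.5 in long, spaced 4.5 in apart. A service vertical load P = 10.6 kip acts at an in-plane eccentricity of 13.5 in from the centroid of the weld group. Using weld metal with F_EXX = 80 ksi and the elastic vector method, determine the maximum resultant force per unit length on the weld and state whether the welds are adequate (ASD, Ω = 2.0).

f_max ≈ 2.28 kip/in; adequate

Total weld length L_w = 25 in. Treat welds as unit-width lines.
Polar moment about centroid: J = 2[d³/12 + d(b/2)²] = 2[12.5³/12 + 12.5×2.25²] = 452.1 in³.
Direct shear f_v = P/L_w = 10.6 / 25 = 0.424 kip/in (vertical).
Torsion M = P·e = 10.6 × 13.5 = 143.1 kip·in.
Critical point at (x, y) = (2.25, 6.25) from centroid. f_tx = M·y/J = 1.978 kip/in; f_ty = M·x/J = 0.7122 kip/in.
Resultant f_max = √[f_tx² + (f_v + f_ty)²] = √[1.978² + (0.424 + 0.7122)²] = 2.281 kip/in.
Capacity per unit length: r_n/Ω = (1/2.0) × 0.6 × 80 × (0.707 × 0.25) = 4.242 kip/in.
2.281 ≤ 4.242 → adequate.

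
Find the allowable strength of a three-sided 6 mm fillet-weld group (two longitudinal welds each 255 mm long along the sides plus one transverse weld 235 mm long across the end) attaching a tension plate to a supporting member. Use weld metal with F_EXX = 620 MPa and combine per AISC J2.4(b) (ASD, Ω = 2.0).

R_n/Ω ≈ 620 kN

t_e = 0.707 × 6 = 4.242 mm.
R_nwl = 0.6 × 620 × 4.242 × 510 × 10⁻³ = 804.8 kN (longitudinal, 2 welds).
R_nwt = 0.6 × 620 × 4.242 × 235 × 10⁻³ = 370.8 kN (transverse, base value).
(i) R_nwl + R_nwt = 1176 kN; (ii) 0.85 R_nwl + 1.5 R_nwt = 1240 kN.
R_n = max = 1240 kN [governs: (ii)]; R_n/Ω = 620.2 kN.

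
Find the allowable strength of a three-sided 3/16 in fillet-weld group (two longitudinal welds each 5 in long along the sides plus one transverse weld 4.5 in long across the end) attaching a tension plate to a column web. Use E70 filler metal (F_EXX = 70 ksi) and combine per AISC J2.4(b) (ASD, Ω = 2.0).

t_e = 0.707 × 0.1875 = 0.1326 in.
R_nwl = 0.6 × 70 × 0.1326 × 10 = 55.68 kip (longitudinal, 2 welds).
R_nwt = 0.6 × 70 × 0.1326 × 4.5 = 25.05 kip (transverse, base value).
(i) R_nwl + R_nwt = 80.73 kip; (ii) 0.85 R_nwl + 1.5 R_nwt = 84.91 kip.
R_n = max = 84.91 kip [governs: (ii)]; R_n/Ω = 42.45 kip.

R_n/Ω ≈ 42.5 kip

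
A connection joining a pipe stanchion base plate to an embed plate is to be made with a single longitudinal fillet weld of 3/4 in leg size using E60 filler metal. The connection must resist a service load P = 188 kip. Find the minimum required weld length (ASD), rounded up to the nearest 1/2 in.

L = 20 in

E60XX → F_EXX = 60 ksi.
Throat t_e = 0.707 × 0.75 = 0.5302 in.
r_n/Ω = (0.6 × 60 × 0.5302) / 2.0 = 9.544 kip/in.
L_req = P / (r_n/Ω) = 188 / 9.544 = 19.7 in total.
Round up → use L = 20 in.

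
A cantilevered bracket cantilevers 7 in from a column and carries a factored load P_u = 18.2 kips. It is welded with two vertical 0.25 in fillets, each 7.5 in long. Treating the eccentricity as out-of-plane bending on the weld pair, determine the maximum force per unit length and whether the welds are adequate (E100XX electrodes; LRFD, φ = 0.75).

f_max ≈ 6.9 kip/in; adequate

E100XX → F_EXX = 100 ksi.
L_w = 2 × 7.5 = 15 in; section modulus (unit throat) S = 2 × L²/6 = 18.75 in².
Direct shear f_v = P/L_w = 18.2/15 = 1.213 kip/in.
Moment M = P × e = 18.2 × 7 = 127.4 kip·in; bending f_b = M/S = 6.795 kip/in.
f_max = √(f_v² + f_b²) = √(1.213² + 6.795²) = 6.902 kip/in.
φr_n = 0.75 × 0.6 × 100 × (0.707 × 0.25) = 7.954 kip/in → adequate.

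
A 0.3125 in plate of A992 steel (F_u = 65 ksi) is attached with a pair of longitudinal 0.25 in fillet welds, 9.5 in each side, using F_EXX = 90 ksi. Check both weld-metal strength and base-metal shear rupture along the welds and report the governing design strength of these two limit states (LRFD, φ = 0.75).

φR_n ≈ 136 kips (weld metal governs)

t_e = 0.707 × 0.25 = 0.1767 in; L = 19 in.
Weld metal: φR_n = 0.75 × 0.6 × 90 × 0.1767 × 19 = 136 kips.
Base metal (shear rupture): φR_n = 0.75 × 0.6 × 65 × 0.3125 × 19 = 173.7 kips.
Governing: weld metal.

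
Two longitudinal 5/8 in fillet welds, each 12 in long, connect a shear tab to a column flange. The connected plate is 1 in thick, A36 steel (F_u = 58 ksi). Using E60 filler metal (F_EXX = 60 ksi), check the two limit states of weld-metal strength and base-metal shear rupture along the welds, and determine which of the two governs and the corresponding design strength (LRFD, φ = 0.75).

φR_n ≈ 286 kips (weld metal governs)

t_e = 0.707 × 0.625 = 0.4419 in; L = 24 in.
Weld metal: φR_n = 0.75 × 0.6 × 60 × 0.4419 × 24 = 286.3 kips.
Base metal (shear rupture): φR_n = 0.75 × 0.6 × 58 × 1 × 24 = 626.4 kips.
Governing: weld metal.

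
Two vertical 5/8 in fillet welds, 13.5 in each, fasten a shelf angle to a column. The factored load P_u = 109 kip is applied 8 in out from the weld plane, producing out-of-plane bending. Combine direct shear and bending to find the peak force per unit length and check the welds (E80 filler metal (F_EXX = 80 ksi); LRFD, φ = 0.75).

f_max ≈ 14.9 kip/in; adequate

L_w = 2 × 13.5 = 27 in; section modulus (unit throat) S = 2 × L²/6 = 60.75 in².
Direct shear f_v = P/L_w = 109/27 = 4.037 kip/in.
Moment M = P × e = 109 × 8 = 872 kip·in; bending f_b = M/S = 14.35 kip/in.
f_max = √(f_v² + f_b²) = √(4.037² + 14.35²) = 14.91 kip/in.
φr_n = 0.75 × 0.6 × 80 × (0.707 × 0.625) = 15.91 kip/in → adequate.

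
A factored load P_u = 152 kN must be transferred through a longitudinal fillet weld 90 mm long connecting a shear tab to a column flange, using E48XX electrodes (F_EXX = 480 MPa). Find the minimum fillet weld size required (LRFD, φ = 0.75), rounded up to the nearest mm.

w = 12 mm

Total weld length L = 90 mm.
Required throat t_e = P_u / (φ × 0.6 F_EXX × L) = 152 / (0.75 × 0.6 × 480 × 90 × 10⁻³) = 7.819 mm.
Required leg w = t_e / 0.707 = 11.06 mm → use 12 mm.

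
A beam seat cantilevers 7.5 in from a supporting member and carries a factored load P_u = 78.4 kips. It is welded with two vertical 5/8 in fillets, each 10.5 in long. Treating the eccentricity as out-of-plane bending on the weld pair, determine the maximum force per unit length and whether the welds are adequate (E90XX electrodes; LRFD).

f_max ≈ 16.4 kip/in; adequate

E90XX → F_EXX = 90 ksi.
L_w = 2 × 10.5 = 21 in; section modulus (unit throat) S = 2 × L²/6 = 36.75 in².
Direct shear f_v = P/L_w = 78.4/21 = 3.733 kip/in.
Moment M = P × e = 78.4 × 7.5 = 588 kip·in; bending f_b = M/S = 16 kip/in.
f_max = √(f_v² + f_b²) = √(3.733² + 16²) = 16.43 kip/in.
φr_n = 0.75 × 0.6 × 90 × (0.707 × 0.625) = 17.9 kip/in → adequate.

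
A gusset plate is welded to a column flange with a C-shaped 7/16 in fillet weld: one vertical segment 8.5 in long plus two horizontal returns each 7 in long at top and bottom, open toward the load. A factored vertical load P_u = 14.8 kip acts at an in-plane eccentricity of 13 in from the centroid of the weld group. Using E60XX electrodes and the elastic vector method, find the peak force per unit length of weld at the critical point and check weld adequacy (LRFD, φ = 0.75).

E60XX → F_EXX = 60 ksi.
Total weld length L_w = 22.5 in. Treat welds as unit-width lines.
Centroid: x̄ = 2×7×3.5 / 22.5 = 2.178 in from the vertical weld.
Polar moment about centroid: J = I_x + I_y = [8.5³/12 + 2×7×4.25²] + [8.5×2.178² + 2(7³/12 + 7×1.322²)] = 426 in³.
Direct shear f_v = P/L_w = 14.8 / 22.5 = 0.6578 kip/in (vertical).
Torsion M = P·e = 14.8 × 13 = 192.4 kip·in.
Critical point at (x, y) = (4.822, 4.25) from centroid. f_tx = M·y/J = 1.919 kip/in; f_ty = M·x/J = 2.178 kip/in.
Resultant f_max = √[f_tx² + (f_v + f_ty)²] = √[1.919² + (0.6578 + 2.178)²] = 3.424 kip/in.
Capacity per unit length: φr_n = 0.75 × 0.6 × 60 × (0.707 × 0.4375) = 8.351 kip/in.
3.424 ≤ 8.351 → adequate.

f_max ≈ 3.42 kip/in; adequate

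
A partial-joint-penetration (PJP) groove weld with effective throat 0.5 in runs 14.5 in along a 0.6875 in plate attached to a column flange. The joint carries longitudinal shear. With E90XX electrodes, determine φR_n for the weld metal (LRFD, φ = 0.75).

E90XX → F_EXX = 90 ksi.
Effective throat (given) t_e = 0.5 in.
A_we = 0.5 × 14.5 = 7.25 in².
F_nw = 0.6 F_EXX = 54 ksi.
φR_n = 0.75 × 54 × 7.25 = 293.6 kip.

φR_n ≈ 294 kip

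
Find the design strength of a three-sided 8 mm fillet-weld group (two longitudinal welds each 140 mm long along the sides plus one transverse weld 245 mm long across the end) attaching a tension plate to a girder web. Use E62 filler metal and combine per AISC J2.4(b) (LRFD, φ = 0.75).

φR_n ≈ 955 kN

E62XX → F_EXX = 620 MPa.
t_e = 0.707 × 8 = 5.656 mm.
R_nwl = 0.6 × 620 × 5.656 × 280 × 10⁻³ = 589.1 kN (longitudinal, 2 welds).
R_nwt = 0.6 × 620 × 5.656 × 245 × 10⁻³ = 515.5 kN (transverse, base value).
(i) R_nwl + R_nwt = 1105 kN; (ii) 0.85 R_nwl + 1.5 R_nwt = 1274 kN.
R_n = max = 1274 kN [governs: (ii)]; φR_n = 955.5 kN.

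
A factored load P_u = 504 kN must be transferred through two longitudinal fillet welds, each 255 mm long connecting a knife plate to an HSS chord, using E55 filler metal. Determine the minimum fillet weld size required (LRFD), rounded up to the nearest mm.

w = 6 mm

E55XX → F_EXX = 550 MPa.
Total weld length L = 510 mm.
Required throat t_e = P_u / (φ × 0.6 F_EXX × L) = 504 / (0.75 × 0.6 × 550 × 510 × 10⁻³) = 3.993 mm.
Required leg w = t_e / 0.707 = 5.648 mm → use 6 mm.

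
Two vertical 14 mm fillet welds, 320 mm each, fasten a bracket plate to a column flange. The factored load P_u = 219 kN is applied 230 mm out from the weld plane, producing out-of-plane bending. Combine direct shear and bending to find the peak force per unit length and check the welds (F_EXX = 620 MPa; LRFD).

f_max ≈ 1510 N/mm; adequate

L_w = 2 × 320 = 640 mm; section modulus (unit throat) S = 2 × L²/6 = 34130 mm².
Direct shear f_v = P/L_w = 219×10³/640 = 342.2 N/mm.
Moment M = P × e = 219×10³ × 230 = 50370000 N·mm; bending f_b = M/S = 1476 N/mm.
f_max = √(f_v² + f_b²) = √(342.2² + 1476²) = 1515 N/mm.
φr_n = 0.75 × 0.6 × 620 × (0.707 × 14) = 2762 N/mm → adequate.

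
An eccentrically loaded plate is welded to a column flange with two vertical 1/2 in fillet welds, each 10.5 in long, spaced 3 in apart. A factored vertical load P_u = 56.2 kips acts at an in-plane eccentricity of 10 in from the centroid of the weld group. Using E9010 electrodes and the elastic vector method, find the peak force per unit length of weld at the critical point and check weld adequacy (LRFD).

E90XX → F_EXX = 90 ksi.
Total weld length L_w = 21 in. Treat welds as unit-width lines.
Polar moment about centroid: J = 2[d³/12 + d(b/2)²] = 2[10.5³/12 + 10.5×1.5²] = 240.2 in³.
Direct shear f_v = P/L_w = 56.2 / 21 = 2.676 kip/in (vertical).
Torsion M = P·e = 56.2 × 10 = 562 kip·in.
Critical point at (x, y) = (1.5, 5.25) from centroid. f_tx = M·y/J = 12.28 kip/in; f_ty = M·x/J = 3.51 kip/in.
Resultant f_max = √[f_tx² + (f_v + f_ty)²] = √[12.28² + (2.676 + 3.51)²] = 13.75 kip/in.
Capacity per unit length: φr_n = 0.75 × 0.6 × 90 × (0.707 × 0.5) = 14.32 kip/in.
13.75 ≤ 14.32 → adequate.

f_max ≈ 13.8 kip/in; adequate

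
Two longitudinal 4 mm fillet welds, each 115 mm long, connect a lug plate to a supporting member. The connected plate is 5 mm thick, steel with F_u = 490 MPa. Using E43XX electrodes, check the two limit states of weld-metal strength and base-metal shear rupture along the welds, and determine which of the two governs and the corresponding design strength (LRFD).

φR_n ≈ 126 kN (weld metal governs)

E43XX → F_EXX = 430 MPa.
t_e = 0.707 × 4 = 2.828 mm; L = 230 mm.
Weld metal: φR_n = 0.75 × 0.6 × 430 × 2.828 × 230 × 10⁻³ = 125.9 kN.
Base metal (shear rupture): φR_n = 0.75 × 0.6 × 490 × 5 × 230 × 10⁻³ = 253.6 kN.
Governing: weld metal.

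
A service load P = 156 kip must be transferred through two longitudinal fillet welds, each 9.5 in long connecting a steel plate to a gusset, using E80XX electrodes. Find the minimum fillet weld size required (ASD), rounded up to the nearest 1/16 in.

w = 1/2 in

E80XX → F_EXX = 80 ksi.
Total weld length L = 19 in.
Required throat t_e = P × Ω / (0.6 F_EXX × L) = 156 × 2.0 / (0.6 × 80 × 19) = 0.3421 in.
Required leg w = t_e / 0.707 = 0.4839 in → use 1/2 in.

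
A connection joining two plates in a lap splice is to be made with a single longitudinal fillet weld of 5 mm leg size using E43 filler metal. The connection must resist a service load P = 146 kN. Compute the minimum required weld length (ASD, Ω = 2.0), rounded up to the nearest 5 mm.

E43XX → F_EXX = 430 MPa.
Throat t_e = 0.707 × 5 = 3.535 mm.
r_n/Ω = (0.6 × 430 × 3.535) / 2.0 = 456 N/mm = 0.456 kN/mm.
L_req = P / (r_n/Ω) = 146 / 0.456 = 320.2 mm total.
Round up → use L = 325 mm.

L = 325 mm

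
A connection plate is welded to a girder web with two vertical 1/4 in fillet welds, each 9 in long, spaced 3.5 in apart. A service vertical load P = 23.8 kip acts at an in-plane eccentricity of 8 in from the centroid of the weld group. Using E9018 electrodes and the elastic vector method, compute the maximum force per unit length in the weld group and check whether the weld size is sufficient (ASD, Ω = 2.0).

f_max ≈ 5.82 kip/in; NOT adequate

E90XX → F_EXX = 90 ksi.
Total weld length L_w = 18 in. Treat welds as unit-width lines.
Polar moment about centroid: J = 2[d³/12 + d(b/2)²] = 2[9³/12 + 9×1.75²] = 176.6 in³.
Direct shear f_v = P/L_w = 23.8 / 18 = 1.322 kip/in (vertical).
Torsion M = P·e = 23.8 × 8 = 190.4 kip·in.
Critical point at (x, y) = (1.75, 4.5) from centroid. f_tx = M·y/J = 4.851 kip/in; f_ty = M·x/J = 1.886 kip/in.
Resultant f_max = √[f_tx² + (f_v + f_ty)²] = √[4.851² + (1.322 + 1.886)²] = 5.816 kip/in.
Capacity per unit length: r_n/Ω = (1/2.0) × 0.6 × 90 × (0.707 × 0.25) = 4.772 kip/in.
5.816 > 4.772 → NOT adequate.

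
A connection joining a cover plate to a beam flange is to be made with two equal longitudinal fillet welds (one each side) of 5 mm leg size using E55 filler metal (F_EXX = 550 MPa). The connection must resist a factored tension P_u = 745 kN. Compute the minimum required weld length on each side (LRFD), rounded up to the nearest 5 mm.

Throat t_e = 0.707 × 5 = 3.535 mm.
φr_n = 0.75 × 0.6 × 550 × 3.535 × 10⁻³ = 0.8749 kN/mm.
L_req = P_u / φr_n = 745 / 0.8749 = 851.5 mm total.
Per side: 851.5 / 2 = 425.8 mm.
Round up → use L = 430 mm on each side.

L = 430 mm on each side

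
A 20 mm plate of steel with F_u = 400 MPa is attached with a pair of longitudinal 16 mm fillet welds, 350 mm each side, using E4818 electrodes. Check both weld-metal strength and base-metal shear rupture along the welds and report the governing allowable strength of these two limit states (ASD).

R_n/Ω ≈ 1140 kN (weld metal governs)

E48XX → F_EXX = 480 MPa.
t_e = 0.707 × 16 = 11.31 mm; L = 700 mm.
Weld metal: R_n/Ω = (1/2.0) × 0.6 × 480 × 11.31 × 700 × 10⁻³ = 1140 kN.
Base metal (shear rupture): R_n/Ω = (1/2.0) × 0.6 × 400 × 20 × 700 × 10⁻³ = 1680 kN.
Governing: weld metal.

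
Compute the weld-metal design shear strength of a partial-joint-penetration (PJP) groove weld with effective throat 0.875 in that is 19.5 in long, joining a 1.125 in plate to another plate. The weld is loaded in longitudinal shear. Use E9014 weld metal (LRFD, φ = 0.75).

E90XX → F_EXX = 90 ksi.
Effective throat (given) t_e = 0.875 in.
A_we = 0.875 × 19.5 = 17.06 in².
F_nw = 0.6 F_EXX = 54 ksi.
φR_n = 0.75 × 54 × 17.06 = 691 kips.

φR_n ≈ 691 kips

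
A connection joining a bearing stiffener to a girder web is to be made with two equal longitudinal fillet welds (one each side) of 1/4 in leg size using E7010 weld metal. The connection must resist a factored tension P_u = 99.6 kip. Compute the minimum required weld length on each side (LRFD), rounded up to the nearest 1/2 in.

L = 9 in on each side

E70XX → F_EXX = 70 ksi.
Throat t_e = 0.707 × 0.25 = 0.1767 in.
φr_n = 0.75 × 0.6 × 70 × 0.1767 = 5.568 kip/in.
L_req = P_u / φr_n = 99.6 / 5.568 = 17.89 in total.
Per side: 17.89 / 2 = 8.945 in.
Round up → use L = 9 in on each side.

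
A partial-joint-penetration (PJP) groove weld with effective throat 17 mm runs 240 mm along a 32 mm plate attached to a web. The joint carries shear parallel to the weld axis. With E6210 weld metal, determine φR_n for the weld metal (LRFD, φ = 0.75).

E62XX → F_EXX = 620 MPa.
Effective throat (given) t_e = 17 mm.
A_we = 17 × 240 = 4080 mm².
F_nw = 0.6 F_EXX = 372 MPa.
φR_n = 0.75 × 372 × 4080 × 10⁻³ = 1138 kN.

φR_n ≈ 1140 kN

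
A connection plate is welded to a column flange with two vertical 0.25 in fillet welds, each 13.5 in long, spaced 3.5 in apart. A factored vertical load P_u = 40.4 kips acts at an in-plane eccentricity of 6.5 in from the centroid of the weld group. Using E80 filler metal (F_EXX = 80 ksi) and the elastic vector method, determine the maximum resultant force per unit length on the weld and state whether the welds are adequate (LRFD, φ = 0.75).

Total weld length L_w = 27 in. Treat welds as unit-width lines.
Polar moment about centroid: J = 2[d³/12 + d(b/2)²] = 2[13.5³/12 + 13.5×1.75²] = 492.8 in³.
Direct shear f_v = P/L_w = 40.4 / 27 = 1.496 kip/in (vertical).
Torsion M = P·e = 40.4 × 6.5 = 262.6 kip·in.
Critical point at (x, y) = (1.75, 6.75) from centroid. f_tx = M·y/J = 3.597 kip/in; f_ty = M·x/J = 0.9326 kip/in.
Resultant f_max = √[f_tx² + (f_v + f_ty)²] = √[3.597² + (1.496 + 0.9326)²] = 4.34 kip/in.
Capacity per unit length: φr_n = 0.75 × 0.6 × 80 × (0.707 × 0.25) = 6.363 kip/in.
4.34 ≤ 6.363 → adequate.

f_max ≈ 4.34 kip/in; adequate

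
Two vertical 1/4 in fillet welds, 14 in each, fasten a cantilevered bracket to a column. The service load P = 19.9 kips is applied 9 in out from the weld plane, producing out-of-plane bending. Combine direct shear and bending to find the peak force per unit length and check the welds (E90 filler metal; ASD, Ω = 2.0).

f_max ≈ 2.83 kip/in; adequate

E90XX → F_EXX = 90 ksi.
L_w = 2 × 14 = 28 in; section modulus (unit throat) S = 2 × L²/6 = 65.33 in².
Direct shear f_v = P/L_w = 19.9/28 = 0.7107 kip/in.
Moment M = P × e = 19.9 × 9 = 179.1 kip·in; bending f_b = M/S = 2.741 kip/in.
f_max = √(f_v² + f_b²) = √(0.7107² + 2.741²) = 2.832 kip/in.
r_n/Ω = (1/2.0) × 0.6 × 90 × (0.707 × 0.25) = 4.772 kip/in → adequate.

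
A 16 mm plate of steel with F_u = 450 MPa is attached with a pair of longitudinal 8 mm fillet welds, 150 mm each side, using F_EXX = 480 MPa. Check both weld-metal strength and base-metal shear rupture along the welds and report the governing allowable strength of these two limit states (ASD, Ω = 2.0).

R_n/Ω ≈ 244 kN (weld metal governs)

t_e = 0.707 × 8 = 5.656 mm; L = 300 mm.
Weld metal: R_n/Ω = (1/2.0) × 0.6 × 480 × 5.656 × 300 × 10⁻³ = 244.3 kN.
Base metal (shear rupture): R_n/Ω = (1/2.0) × 0.6 × 450 × 16 × 300 × 10⁻³ = 648 kN.
Governing: weld metal.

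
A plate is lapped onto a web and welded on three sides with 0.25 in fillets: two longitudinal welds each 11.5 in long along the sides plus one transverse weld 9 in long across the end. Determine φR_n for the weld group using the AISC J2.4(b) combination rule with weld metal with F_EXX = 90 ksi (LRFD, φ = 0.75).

φR_n ≈ 237 kip

t_e = 0.707 × 0.25 = 0.1767 in.
R_nwl = 0.6 × 90 × 0.1767 × 23 = 219.5 kip (longitudinal, 2 welds).
R_nwt = 0.6 × 90 × 0.1767 × 9 = 85.9 kip (transverse, base value).
(i) R_nwl + R_nwt = 305.4 kip; (ii) 0.85 R_nwl + 1.5 R_nwt = 315.4 kip.
R_n = max = 315.4 kip [governs: (ii)]; φR_n = 236.6 kip.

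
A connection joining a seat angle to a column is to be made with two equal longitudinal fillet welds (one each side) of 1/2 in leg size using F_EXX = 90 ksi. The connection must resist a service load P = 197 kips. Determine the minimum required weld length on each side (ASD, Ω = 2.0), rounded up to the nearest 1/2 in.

Throat t_e = 0.707 × 0.5 = 0.3535 in.
r_n/Ω = (0.6 × 90 × 0.3535) / 2.0 = 9.544 kip/in.
L_req = P / (r_n/Ω) = 197 / 9.544 = 20.64 in total.
Per side: 20.64 / 2 = 10.32 in.
Round up → use L = 10.5 in on each side.

L = 10.5 in on each side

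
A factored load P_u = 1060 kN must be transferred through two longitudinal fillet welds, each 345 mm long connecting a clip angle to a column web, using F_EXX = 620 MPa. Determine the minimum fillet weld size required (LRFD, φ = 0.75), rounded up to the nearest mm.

w = 8 mm

Total weld length L = 690 mm.
Required throat t_e = P_u / (φ × 0.6 F_EXX × L) = 1060 / (0.75 × 0.6 × 620 × 690 × 10⁻³) = 5.506 mm.
Required leg w = t_e / 0.707 = 7.788 mm → use 8 mm.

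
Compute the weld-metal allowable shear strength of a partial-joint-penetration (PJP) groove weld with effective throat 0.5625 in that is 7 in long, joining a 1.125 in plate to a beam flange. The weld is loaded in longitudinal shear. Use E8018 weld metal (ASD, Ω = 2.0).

R_n/Ω ≈ 94.5 kip

E80XX → F_EXX = 80 ksi.
Effective throat (given) t_e = 0.5625 in.
A_we = 0.5625 × 7 = 3.938 in².
F_nw = 0.6 F_EXX = 48 ksi.
R_n/Ω = (48 × 3.938) / 2.0 = 94.5 kip.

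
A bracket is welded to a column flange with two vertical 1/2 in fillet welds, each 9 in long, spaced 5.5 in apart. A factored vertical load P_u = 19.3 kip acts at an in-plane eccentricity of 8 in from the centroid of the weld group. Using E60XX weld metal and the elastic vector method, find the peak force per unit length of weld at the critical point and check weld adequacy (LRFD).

E60XX → F_EXX = 60 ksi.
Total weld length L_w = 18 in. Treat welds as unit-width lines.
Polar moment about centroid: J = 2[d³/12 + d(b/2)²] = 2[9³/12 + 9×2.75²] = 257.6 in³.
Direct shear f_v = P/L_w = 19.3 / 18 = 1.072 kip/in (vertical).
Torsion M = P·e = 19.3 × 8 = 154.4 kip·in.
Critical point at (x, y) = (2.75, 4.5) from centroid. f_tx = M·y/J = 2.697 kip/in; f_ty = M·x/J = 1.648 kip/in.
Resultant f_max = √[f_tx² + (f_v + f_ty)²] = √[2.697² + (1.072 + 1.648)²] = 3.831 kip/in.
Capacity per unit length: φr_n = 0.75 × 0.6 × 60 × (0.707 × 0.5) = 9.544 kip/in.
3.831 ≤ 9.544 → adequate.

f_max ≈ 3.83 kip/in; adequate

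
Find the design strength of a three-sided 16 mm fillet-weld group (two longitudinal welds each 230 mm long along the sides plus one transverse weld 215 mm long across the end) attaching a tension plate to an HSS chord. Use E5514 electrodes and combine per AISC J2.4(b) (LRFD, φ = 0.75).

E55XX → F_EXX = 550 MPa.
t_e = 0.707 × 16 = 11.31 mm.
R_nwl = 0.6 × 550 × 11.31 × 460 × 10⁻³ = 1717 kN (longitudinal, 2 welds).
R_nwt = 0.6 × 550 × 11.31 × 215 × 10⁻³ = 802.6 kN (transverse, base value).
(i) R_nwl + R_nwt = 2520 kN; (ii) 0.85 R_nwl + 1.5 R_nwt = 2663 kN.
R_n = max = 2663 kN [governs: (ii)]; φR_n = 1998 kN.

φR_n ≈ 2000 kN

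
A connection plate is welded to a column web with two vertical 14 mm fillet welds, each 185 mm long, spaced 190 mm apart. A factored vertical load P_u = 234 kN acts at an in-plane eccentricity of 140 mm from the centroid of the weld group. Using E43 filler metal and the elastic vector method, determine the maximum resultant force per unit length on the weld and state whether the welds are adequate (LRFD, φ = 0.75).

f_max ≈ 1510 N/mm; adequate

E43XX → F_EXX = 430 MPa.
Total weld length L_w = 370 mm. Treat welds as unit-width lines.
Polar moment about centroid: J = 2[d³/12 + d(b/2)²] = 2[185³/12 + 185×95²] = 4395000 mm³.
Direct shear f_v = P/L_w = 234×10³ / 370 = 632.4 N/mm (vertical).
Torsion M = P·e = 234×10³ × 140 = 32760000 N·mm.
Critical point at (x, y) = (95, 92.5) from centroid. f_tx = M·y/J = 689.6 N/mm; f_ty = M·x/J = 708.2 N/mm.
Resultant f_max = √[f_tx² + (f_v + f_ty)²] = √[689.6² + (632.4 + 708.2)²] = 1508 N/mm.
Capacity per unit length: φr_n = 0.75 × 0.6 × 430 × (0.707 × 14) = 1915 N/mm.
1508 ≤ 1915 → adequate.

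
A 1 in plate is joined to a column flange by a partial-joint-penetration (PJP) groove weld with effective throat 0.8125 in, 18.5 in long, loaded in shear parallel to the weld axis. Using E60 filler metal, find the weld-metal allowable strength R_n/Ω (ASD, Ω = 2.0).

E60XX → F_EXX = 60 ksi.
Effective throat (given) t_e = 0.8125 in.
A_we = 0.8125 × 18.5 = 15.03 in².
F_nw = 0.6 F_EXX = 36 ksi.
R_n/Ω = (36 × 15.03) / 2.0 = 270.6 kips.

R_n/Ω ≈ 271 kips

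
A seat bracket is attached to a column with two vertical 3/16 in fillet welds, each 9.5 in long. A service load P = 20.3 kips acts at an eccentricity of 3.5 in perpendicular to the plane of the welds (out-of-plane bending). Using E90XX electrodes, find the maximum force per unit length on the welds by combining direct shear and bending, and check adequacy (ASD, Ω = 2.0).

E90XX → F_EXX = 90 ksi.
L_w = 2 × 9.5 = 19 in; section modulus (unit throat) S = 2 × L²/6 = 30.08 in².
Direct shear f_v = P/L_w = 20.3/19 = 1.068 kip/in.
Moment M = P × e = 20.3 × 3.5 = 71.05 kip·in; bending f_b = M/S = 2.362 kip/in.
f_max = √(f_v² + f_b²) = √(1.068² + 2.362²) = 2.592 kip/in.
r_n/Ω = (1/2.0) × 0.6 × 90 × (0.707 × 0.1875) = 3.579 kip/in → adequate.

f_max ≈ 2.59 kip/in; adequate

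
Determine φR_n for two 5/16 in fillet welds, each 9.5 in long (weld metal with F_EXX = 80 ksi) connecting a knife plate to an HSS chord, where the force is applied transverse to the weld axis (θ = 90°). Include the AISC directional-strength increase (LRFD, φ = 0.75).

φR_n ≈ 227 kip

t_e = 0.707 × 0.3125 = 0.2209 in; A_we = 0.2209 × 19 = 4.198 in².
Directional factor: 1.0 + 0.5 sin^1.5(90°) = 1.5.
F_nw = 0.6 × 80 × 1.5 = 72 ksi.
φR_n = 0.75 × 72 × 4.198 = 226.7 kip.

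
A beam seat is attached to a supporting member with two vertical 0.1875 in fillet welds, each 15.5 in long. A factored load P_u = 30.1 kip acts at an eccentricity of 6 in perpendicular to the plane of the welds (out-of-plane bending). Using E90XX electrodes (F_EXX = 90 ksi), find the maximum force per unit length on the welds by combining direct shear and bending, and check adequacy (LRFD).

L_w = 2 × 15.5 = 31 in; section modulus (unit throat) S = 2 × L²/6 = 80.08 in².
Direct shear f_v = P/L_w = 30.1/31 = 0.971 kip/in.
Moment M = P × e = 30.1 × 6 = 180.6 kip·in; bending f_b = M/S = 2.255 kip/in.
f_max = √(f_v² + f_b²) = √(0.971² + 2.255²) = 2.455 kip/in.
φr_n = 0.75 × 0.6 × 90 × (0.707 × 0.1875) = 5.369 kip/in → adequate.

f_max ≈ 2.46 kip/in; adequate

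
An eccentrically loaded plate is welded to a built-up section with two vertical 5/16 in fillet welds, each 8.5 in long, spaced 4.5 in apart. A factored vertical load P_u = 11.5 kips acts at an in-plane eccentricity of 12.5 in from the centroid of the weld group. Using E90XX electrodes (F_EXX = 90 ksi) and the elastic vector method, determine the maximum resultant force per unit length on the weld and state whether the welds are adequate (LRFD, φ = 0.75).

f_max ≈ 4.03 kip/in; adequate

Total weld length L_w = 17 in. Treat welds as unit-width lines.
Polar moment about centroid: J = 2[d³/12 + d(b/2)²] = 2[8.5³/12 + 8.5×2.25²] = 188.4 in³.
Direct shear f_v = P/L_w = 11.5 / 17 = 0.6765 kip/in (vertical).
Torsion M = P·e = 11.5 × 12.5 = 143.75 kip·in.
Critical point at (x, y) = (2.25, 4.25) from centroid. f_tx = M·y/J = 3.242 kip/in; f_ty = M·x/J = 1.717 kip/in.
Resultant f_max = √[f_tx² + (f_v + f_ty)²] = √[3.242² + (0.6765 + 1.717)²] = 4.03 kip/in.
Capacity per unit length: φr_n = 0.75 × 0.6 × 90 × (0.707 × 0.3125) = 8.948 kip/in.
4.03 ≤ 8.948 → adequate.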